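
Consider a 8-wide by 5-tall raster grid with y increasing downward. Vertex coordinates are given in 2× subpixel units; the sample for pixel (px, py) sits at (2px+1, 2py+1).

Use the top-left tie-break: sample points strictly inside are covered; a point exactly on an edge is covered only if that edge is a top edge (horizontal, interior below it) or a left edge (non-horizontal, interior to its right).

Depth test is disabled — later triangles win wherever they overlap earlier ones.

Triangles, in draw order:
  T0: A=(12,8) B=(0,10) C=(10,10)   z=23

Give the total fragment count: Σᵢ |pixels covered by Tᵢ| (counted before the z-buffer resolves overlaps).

T0:
  2·area = 20  (B↔C swapped to make it positive)
  edge (12, 8)→(10, 10): d=(-2,2) right/bottom  bias=-1
  edge (10, 10)→(0, 10): d=(-10,0) right/bottom  bias=-1
  edge (0, 10)→(12, 8): d=(12,-2) top-left  bias=+0
    (7,2)@(15, 5): e=[0,50,-30] → ·  [on edge]
    (6,3)@(13, 7): e=[0,30,-10] → ·  [on edge]
    (3,4)@(7, 9): e=[8,10,2] → █
    (4,4)@(9, 9): e=[4,10,6] → █
    (5,4)@(11, 9): e=[0,10,10] → ·  [on edge]
  covered (2 px):
    · · · · · · · ·
    · · · · · · · ·
    · · · · · · · ·
    · · · · · · · ·
    · · · █ █ · · ·

Result: 2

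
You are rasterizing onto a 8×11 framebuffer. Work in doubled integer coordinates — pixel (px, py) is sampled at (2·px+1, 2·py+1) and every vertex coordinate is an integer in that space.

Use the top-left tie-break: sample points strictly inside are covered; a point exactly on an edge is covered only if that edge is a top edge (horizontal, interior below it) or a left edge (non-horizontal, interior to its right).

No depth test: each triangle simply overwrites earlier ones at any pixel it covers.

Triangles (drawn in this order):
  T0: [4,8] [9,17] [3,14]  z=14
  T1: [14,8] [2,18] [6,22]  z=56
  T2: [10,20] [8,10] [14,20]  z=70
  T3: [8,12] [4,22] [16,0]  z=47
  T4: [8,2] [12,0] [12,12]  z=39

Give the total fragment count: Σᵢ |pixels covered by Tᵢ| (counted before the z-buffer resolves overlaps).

T0:
  2·area = 39
  edge (4, 8)→(9, 17): d=(5,9) right/bottom  bias=-1
  edge (9, 17)→(3, 14): d=(-6,-3) top-left  bias=+0
  edge (3, 14)→(4, 8): d=(1,-6) top-left  bias=+0
    (2,5)@(5, 11): e=[6,24,9] → X
    (3,5)@(7, 11): e=[-12,30,21] → .
    (0,6)@(1, 13): e=[52,0,-13] → .  [on edge]
    (2,6)@(5, 13): e=[16,12,11] → X
    (3,6)@(7, 13): e=[-2,18,23] → .
    (2,7)@(5, 15): e=[26,0,13] → X  [on edge]
    (3,7)@(7, 15): e=[8,6,25] → X
    (4,7)@(9, 15): e=[-10,12,37] → .
    (2,8)@(5, 17): e=[36,-12,15] → .
    (3,8)@(7, 17): e=[18,-6,27] → .
    (4,8)@(9, 17): e=[0,0,39] → .  [on edge]
    (6,9)@(13, 19): e=[-26,0,65] → .  [on edge]
  covered (4 px):
    . . . . . . . .
    . . . . . . . .
    . . . . . . . .
    . . . . . . . .
    . . . . . . . .
    . . X . . . . .
    . . X . . . . .
    . . X X . . . .
    . . . . . . . .
    . . . . . . . .
    . . . . . . . .
T1:
  2·area = 88  (B↔C swapped to make it positive)
  edge (14, 8)→(6, 22): d=(-8,14) right/bottom  bias=-1
  edge (6, 22)→(2, 18): d=(-4,-4) top-left  bias=+0
  edge (2, 18)→(14, 8): d=(12,-10) top-left  bias=+0
    (6,4)@(13, 9): e=[6,80,2] → X
    (7,4)@(15, 9): e=[-22,88,22] → .
    (5,5)@(11, 11): e=[18,64,6] → X
    (6,5)@(13, 11): e=[-10,72,26] → .
    (4,6)@(9, 13): e=[30,48,10] → X
    (6,6)@(13, 13): e=[-26,64,50] → .
    (3,7)@(7, 15): e=[42,32,14] → X
    (5,7)@(11, 15): e=[-14,48,54] → .
    (0,8)@(1, 17): e=[110,0,-22] → .  [on edge]
    (2,8)@(5, 17): e=[54,16,18] → X
    (4,8)@(9, 17): e=[-2,32,58] → .
    (1,9)@(3, 19): e=[66,0,22] → X  [on edge]
    (2,10)@(5, 21): e=[22,0,66] → X  [on edge]
  covered (12 px):
    . . . . . . . .
    . . . . . . . .
    . . . . . . . .
    . . . . . . . .
    . . . . . . X .
    . . . . . X . .
    . . . . X X . .
    . . . X X . . .
    . . X X . . . .
    . X X X . . . .
    . . X . . . . .
T2:
  2·area = 40
  edge (10, 20)→(8, 10): d=(-2,-10) top-left  bias=+0
  edge (8, 10)→(14, 20): d=(6,10) right/bottom  bias=-1
  edge (14, 20)→(10, 20): d=(-4,0) right/bottom  bias=-1
    (2,2)@(5, 5): e=[-20,0,60] → .  [on edge]
    (3,2)@(7, 5): e=[0,-20,60] → .  [on edge]
    (4,6)@(9, 13): e=[4,8,28] → X
    (5,6)@(11, 13): e=[24,-12,28] → .
    (4,7)@(9, 15): e=[0,20,20] → X  [on edge]
    (5,7)@(11, 15): e=[20,0,20] → .  [on edge]
    (4,8)@(9, 17): e=[-4,32,12] → .
    (5,8)@(11, 17): e=[16,12,12] → X
    (6,8)@(13, 17): e=[36,-8,12] → .
    (5,9)@(11, 19): e=[12,24,4] → X
    (6,9)@(13, 19): e=[32,4,4] → X
    (7,9)@(15, 19): e=[52,-16,4] → .
  covered (5 px):
    . . . . . . . .
    . . . . . . . .
    . . . . . . . .
    . . . . . . . .
    . . . . . . . .
    . . . . . . . .
    . . . . X . . .
    . . . . X . . .
    . . . . . X . .
    . . . . . X X .
    . . . . . . . .
T3:
  2·area = 32  (B↔C swapped to make it positive)
  edge (8, 12)→(16, 0): d=(8,-12) top-left  bias=+0
  edge (16, 0)→(4, 22): d=(-12,22) right/bottom  bias=-1
  edge (4, 22)→(8, 12): d=(4,-10) top-left  bias=+0
    (6,2)@(13, 5): e=[4,6,22] → X
    (7,2)@(15, 5): e=[28,-38,42] → .
    (6,3)@(13, 7): e=[20,-18,30] → .
    (5,4)@(11, 9): e=[12,2,18] → X
    (6,4)@(13, 9): e=[36,-42,38] → .
    (4,5)@(9, 11): e=[4,22,6] → X
    (5,5)@(11, 11): e=[28,-22,26] → .
    (4,6)@(9, 13): e=[20,-2,14] → .
    (3,7)@(7, 15): e=[12,18,2] → X
    (4,7)@(9, 15): e=[36,-26,22] → .
    (3,8)@(7, 17): e=[28,-6,10] → .
  covered (4 px):
    . . . . . . . .
    . . . . . . . .
    . . . . . . X .
    . . . . . . . .
    . . . . . X . .
    . . . . X . . .
    . . . . . . . .
    . . . X . . . .
    . . . . . . . .
    . . . . . . . .
    . . . . . . . .
T4:
  2·area = 48
  edge (8, 2)→(12, 0): d=(4,-2) top-left  bias=+0
  edge (12, 0)→(12, 12): d=(0,12) right/bottom  bias=-1
  edge (12, 12)→(8, 2): d=(-4,-10) top-left  bias=+0
    (5,0)@(11, 1): e=[2,12,34] → X
    (6,0)@(13, 1): e=[6,-12,54] → .
    (4,1)@(9, 3): e=[6,36,6] → X
    (6,1)@(13, 3): e=[14,-12,46] → .
    (4,2)@(9, 5): e=[14,36,-2] → .
    (5,2)@(11, 5): e=[18,12,18] → X
    (6,2)@(13, 5): e=[22,-12,38] → .
    (5,3)@(11, 7): e=[26,12,10] → X
    (6,3)@(13, 7): e=[30,-12,30] → .
    (5,4)@(11, 9): e=[34,12,2] → X
    (6,4)@(13, 9): e=[38,-12,22] → .
    (5,5)@(11, 11): e=[42,12,-6] → .
  covered (6 px):
    . . . . . X . .
    . . . . X X . .
    . . . . . X . .
    . . . . . X . .
    . . . . . X . .
    . . . . . . . .
    . . . . . . . .
    . . . . . . . .
    . . . . . . . .
    . . . . . . . .
    . . . . . . . .

Result: 31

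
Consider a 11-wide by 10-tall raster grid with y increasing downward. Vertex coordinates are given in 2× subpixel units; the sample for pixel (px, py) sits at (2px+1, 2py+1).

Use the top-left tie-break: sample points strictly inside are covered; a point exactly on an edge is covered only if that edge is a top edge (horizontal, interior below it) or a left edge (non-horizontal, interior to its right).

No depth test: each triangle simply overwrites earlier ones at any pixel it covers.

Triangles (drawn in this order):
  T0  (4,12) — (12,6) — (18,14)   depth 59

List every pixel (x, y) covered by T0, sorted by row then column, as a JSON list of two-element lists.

T0:
  2·area = 100
  edge (4, 12)→(12, 6): d=(8,-6) top-left  bias=+0
  edge (12, 6)→(18, 14): d=(6,8) right/bottom  bias=-1
  edge (18, 14)→(4, 12): d=(-14,-2) top-left  bias=+0
    (5,3)@(11, 7): e=[2,14,84] → #
    (6,3)@(13, 7): e=[14,-2,88] → ·
    (4,4)@(9, 9): e=[6,42,52] → #
    (6,4)@(13, 9): e=[30,10,60] → #
    (7,4)@(15, 9): e=[42,-6,64] → ·
    (3,5)@(7, 11): e=[10,70,20] → #
    (7,5)@(15, 11): e=[58,6,36] → #
    (8,5)@(17, 11): e=[70,-10,40] → ·
    (3,6)@(7, 13): e=[26,82,-8] → ·
    (4,6)@(9, 13): e=[38,66,-4] → ·
    (5,6)@(11, 13): e=[50,50,0] → #  [on edge]
    (8,6)@(17, 13): e=[86,2,12] → #
  covered (13 px):
    · · · · · · · · · · ·
    · · · · · · · · · · ·
    · · · · · · · · · · ·
    · · · · · # · · · · ·
    · · · · # # # · · · ·
    · · · # # # # # · · ·
    · · · · · # # # # · ·
    · · · · · · · · · · ·
    · · · · · · · · · · ·
    · · · · · · · · · · ·

Final: [[5,3],[4,4],[5,4],[6,4],[3,5],[4,5],[5,5],[6,5],[7,5],[5,6],[6,6],[7,6],[8,6]]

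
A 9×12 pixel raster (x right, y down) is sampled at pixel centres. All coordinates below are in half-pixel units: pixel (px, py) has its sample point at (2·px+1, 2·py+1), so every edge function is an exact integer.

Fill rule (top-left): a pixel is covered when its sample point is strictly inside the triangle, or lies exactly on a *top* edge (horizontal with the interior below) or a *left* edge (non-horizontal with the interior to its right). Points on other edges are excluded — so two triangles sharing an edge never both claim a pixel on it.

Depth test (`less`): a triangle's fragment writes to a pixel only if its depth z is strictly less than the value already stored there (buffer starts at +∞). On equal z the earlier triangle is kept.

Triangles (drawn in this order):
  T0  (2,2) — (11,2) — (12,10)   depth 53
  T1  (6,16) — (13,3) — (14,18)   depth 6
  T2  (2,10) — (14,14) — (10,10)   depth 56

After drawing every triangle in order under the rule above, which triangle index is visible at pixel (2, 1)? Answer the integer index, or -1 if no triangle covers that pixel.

T0:
  2·area = 72
  edge (2, 2)→(11, 2): d=(9,0) top-left  bias=+0
  edge (11, 2)→(12, 10): d=(1,8) right/bottom  bias=-1
  edge (12, 10)→(2, 2): d=(-10,-8) top-left  bias=+0
    (2,1)@(5, 3): e=[9,49,14] → #
    (3,1)@(7, 3): e=[9,33,30] → #
    (4,1)@(9, 3): e=[9,17,46] → #
    (5,1)@(11, 3): e=[9,1,62] → #
    (6,1)@(13, 3): e=[9,-15,78] → ·
    (2,2)@(5, 5): e=[27,51,-6] → ·
    (3,2)@(7, 5): e=[27,35,10] → #
    (6,2)@(13, 5): e=[27,-13,58] → ·
    (3,3)@(7, 7): e=[45,37,-10] → ·
    (4,3)@(9, 7): e=[45,21,6] → #
    (6,3)@(13, 7): e=[45,-11,38] → ·
    (4,4)@(9, 9): e=[63,23,-14] → ·
  covered (10 px):
    · · · · · · · · ·
    · · # # # # · · ·
    · · · # # # · · ·
    · · · · # # · · ·
    · · · · · # · · ·
    · · · · · · · · ·
    · · · · · · · · ·
    · · · · · · · · ·
    · · · · · · · · ·
    · · · · · · · · ·
    · · · · · · · · ·
    · · · · · · · · ·
T1:
  2·area = 118
  edge (6, 16)→(13, 3): d=(7,-13) top-left  bias=+0
  edge (13, 3)→(14, 18): d=(1,15) right/bottom  bias=-1
  edge (14, 18)→(6, 16): d=(-8,-2) top-left  bias=+0
    (6,1)@(13, 3): e=[0,0,118] → ·  [on edge]
    (6,2)@(13, 5): e=[14,2,102] → #
    (7,2)@(15, 5): e=[40,-28,106] → ·
    (5,3)@(11, 7): e=[2,34,82] → #
    (7,3)@(15, 7): e=[54,-26,90] → ·
    (5,4)@(11, 9): e=[16,36,66] → #
    (7,4)@(15, 9): e=[68,-24,74] → ·
    (4,5)@(9, 11): e=[4,68,46] → #
    (7,5)@(15, 11): e=[82,-22,58] → ·
    (4,6)@(9, 13): e=[18,70,30] → #
    (7,6)@(15, 13): e=[96,-20,42] → ·
    (3,7)@(7, 15): e=[6,102,10] → #
  covered (17 px):
    · · · · · · · · ·
    · · · · · · · · ·
    · · · · · · # · ·
    · · · · · # # · ·
    · · · · · # # · ·
    · · · · # # # · ·
    · · · · # # # · ·
    · · · # # # # · ·
    · · · · · # # · ·
    · · · · · · · · ·
    · · · · · · · · ·
    · · · · · · · · ·
T2:
  2·area = 32  (B↔C swapped to make it positive)
  edge (2, 10)→(10, 10): d=(8,0) top-left  bias=+0
  edge (10, 10)→(14, 14): d=(4,4) right/bottom  bias=-1
  edge (14, 14)→(2, 10): d=(-12,-4) top-left  bias=+0
    (0,0)@(1, 1): e=[-72,0,104] → ·  [on edge]
    (1,1)@(3, 3): e=[-56,0,88] → ·  [on edge]
    (2,2)@(5, 5): e=[-40,0,72] → ·  [on edge]
    (3,3)@(7, 7): e=[-24,0,56] → ·  [on edge]
    (4,4)@(9, 9): e=[-8,0,40] → ·  [on edge]
    (2,5)@(5, 11): e=[8,24,0] → #  [on edge]
    (3,5)@(7, 11): e=[8,16,8] → #
    (4,5)@(9, 11): e=[8,8,16] → #
    (5,5)@(11, 11): e=[8,0,24] → ·  [on edge]
    (2,6)@(5, 13): e=[24,32,-24] → ·
    (3,6)@(7, 13): e=[24,24,-16] → ·
    (4,6)@(9, 13): e=[24,16,-8] → ·
    (5,6)@(11, 13): e=[24,8,0] → #  [on edge]
    (6,6)@(13, 13): e=[24,0,8] → ·  [on edge]
    (7,7)@(15, 15): e=[40,0,-8] → ·  [on edge]
    (8,7)@(17, 15): e=[40,-8,0] → ·  [on edge]
    (8,8)@(17, 17): e=[56,0,-24] → ·  [on edge]
  covered (4 px):
    · · · · · · · · ·
    · · · · · · · · ·
    · · · · · · · · ·
    · · · · · · · · ·
    · · · · · · · · ·
    · · # # # · · · ·
    · · · · · # · · ·
    · · · · · · · · ·
    · · · · · · · · ·
    · · · · · · · · ·
    · · · · · · · · ·
    · · · · · · · · ·

Z-buffer (winner per pixel, '.' = empty):
  . . . . . . . . .
  . . 0 0 0 0 . . .
  . . . 0 0 0 1 . .
  . . . . 0 1 1 . .
  . . . . . 1 1 . .
  . . 2 2 1 1 1 . .
  . . . . 1 1 1 . .
  . . . 1 1 1 1 . .
  . . . . . 1 1 . .
  . . . . . . . . .
  . . . . . . . . .
  . . . . . . . . .

Answer: 0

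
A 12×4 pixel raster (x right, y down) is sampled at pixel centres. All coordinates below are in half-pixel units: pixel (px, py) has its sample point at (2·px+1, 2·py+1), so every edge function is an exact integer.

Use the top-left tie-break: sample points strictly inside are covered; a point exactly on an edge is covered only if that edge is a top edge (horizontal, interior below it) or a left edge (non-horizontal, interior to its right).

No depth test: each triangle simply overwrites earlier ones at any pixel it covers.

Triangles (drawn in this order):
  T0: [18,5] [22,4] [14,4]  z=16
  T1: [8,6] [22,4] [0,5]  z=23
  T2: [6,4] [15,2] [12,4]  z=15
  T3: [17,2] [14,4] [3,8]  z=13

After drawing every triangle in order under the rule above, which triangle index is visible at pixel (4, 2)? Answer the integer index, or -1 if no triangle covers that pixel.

T0:
  2·area = 8  (B↔C swapped to make it positive)
  edge (18, 5)→(14, 4): d=(-4,-1) top-left  bias=+0
  edge (14, 4)→(22, 4): d=(8,0) top-left  bias=+0
  edge (22, 4)→(18, 5): d=(-4,1) right/bottom  bias=-1
  covered (0 px):
    · · · · · · · · · · · ·
    · · · · · · · · · · · ·
    · · · · · · · · · · · ·
    · · · · · · · · · · · ·
T1:
  2·area = 30  (B↔C swapped to make it positive)
  edge (8, 6)→(0, 5): d=(-8,-1) top-left  bias=+0
  edge (0, 5)→(22, 4): d=(22,-1) top-left  bias=+0
  edge (22, 4)→(8, 6): d=(-14,2) right/bottom  bias=-1
    (0,2)@(1, 5): e=[1,1,28] → #
    (1,2)@(3, 5): e=[3,3,24] → #
    (2,2)@(5, 5): e=[5,5,20] → #
    (3,2)@(7, 5): e=[7,7,16] → #
    (4,2)@(9, 5): e=[9,9,12] → #
    (5,2)@(11, 5): e=[11,11,8] → #
    (6,2)@(13, 5): e=[13,13,4] → #
    (7,2)@(15, 5): e=[15,15,0] → ·  [on edge]
    (0,3)@(1, 7): e=[-15,45,0] → ·  [on edge]
    (1,3)@(3, 7): e=[-13,47,-4] → ·
    (2,3)@(5, 7): e=[-11,49,-8] → ·
    (3,3)@(7, 7): e=[-9,51,-12] → ·
  covered (7 px):
    · · · · · · · · · · · ·
    · · · · · · · · · · · ·
    # # # # # # # · · · · ·
    · · · · · · · · · · · ·
T2:
  2·area = 12
  edge (6, 4)→(15, 2): d=(9,-2) top-left  bias=+0
  edge (15, 2)→(12, 4): d=(-3,2) right/bottom  bias=-1
  edge (12, 4)→(6, 4): d=(-6,0) right/bottom  bias=-1
    (5,1)@(11, 3): e=[1,5,6] → #
    (6,1)@(13, 3): e=[5,1,6] → #
    (7,1)@(15, 3): e=[9,-3,6] → ·
    (5,2)@(11, 5): e=[19,-1,-6] → ·
    (6,2)@(13, 5): e=[23,-5,-6] → ·
  covered (2 px):
    · · · · · · · · · · · ·
    · · · · · # # · · · · ·
    · · · · · · · · · · · ·
    · · · · · · · · · · · ·
T3:
  2·area = 10
  edge (17, 2)→(14, 4): d=(-3,2) right/bottom  bias=-1
  edge (14, 4)→(3, 8): d=(-11,4) right/bottom  bias=-1
  edge (3, 8)→(17, 2): d=(14,-6) top-left  bias=+0
    (7,1)@(15, 3): e=[1,7,2] → #
    (8,1)@(17, 3): e=[-3,-1,14] → ·
    (5,2)@(11, 5): e=[3,1,6] → #
    (6,2)@(13, 5): e=[-1,-7,18] → ·
    (7,2)@(15, 5): e=[-5,-15,30] → ·
    (5,3)@(11, 7): e=[-3,-21,34] → ·
  covered (2 px):
    · · · · · · · · · · · ·
    · · · · · · · # · · · ·
    · · · · · # · · · · · ·
    · · · · · · · · · · · ·

Z-buffer (winner per pixel, '.' = empty):
  . . . . . . . . . . . .
  . . . . . 2 2 3 . . . .
  1 1 1 1 1 3 1 . . . . .
  . . . . . . . . . . . .

Result: 1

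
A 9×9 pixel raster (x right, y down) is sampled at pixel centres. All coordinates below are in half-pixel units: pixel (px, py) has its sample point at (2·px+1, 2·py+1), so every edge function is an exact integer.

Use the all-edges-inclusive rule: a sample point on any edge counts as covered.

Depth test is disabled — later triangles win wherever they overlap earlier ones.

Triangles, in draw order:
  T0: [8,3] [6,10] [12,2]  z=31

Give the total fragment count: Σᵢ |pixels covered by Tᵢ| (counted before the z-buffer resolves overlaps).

T0:
  2·area = 26  (B↔C swapped to make it positive)
  edge (8, 3)→(12, 2): d=(4,-1) inclusive
  edge (12, 2)→(6, 10): d=(-6,8) inclusive
  edge (6, 10)→(8, 3): d=(2,-7) inclusive
    (4,1)@(9, 3): e=[1,18,7] → #
    (5,1)@(11, 3): e=[3,2,21] → #
    (6,1)@(13, 3): e=[5,-14,35] → ·
    (4,2)@(9, 5): e=[9,6,11] → #
    (5,2)@(11, 5): e=[11,-10,25] → ·
    (3,3)@(7, 7): e=[15,10,1] → #
    (4,3)@(9, 7): e=[17,-6,15] → ·
    (3,4)@(7, 9): e=[23,-2,5] → ·
  covered (4 px):
    · · · · · · · · ·
    · · · · # # · · ·
    · · · · # · · · ·
    · · · # · · · · ·
    · · · · · · · · ·
    · · · · · · · · ·
    · · · · · · · · ·
    · · · · · · · · ·
    · · · · · · · · ·

Answer: 4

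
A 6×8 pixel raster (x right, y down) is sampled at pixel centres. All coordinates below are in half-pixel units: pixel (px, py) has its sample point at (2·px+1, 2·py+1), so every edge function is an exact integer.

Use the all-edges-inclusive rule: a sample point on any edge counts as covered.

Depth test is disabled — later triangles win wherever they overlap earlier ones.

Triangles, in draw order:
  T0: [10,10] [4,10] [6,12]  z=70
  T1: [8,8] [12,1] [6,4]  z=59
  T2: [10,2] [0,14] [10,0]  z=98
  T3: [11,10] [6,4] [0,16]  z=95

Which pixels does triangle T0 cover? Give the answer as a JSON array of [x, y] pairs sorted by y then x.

T0:
  2·area = 12  (B↔C swapped to make it positive)
  edge (10, 10)→(6, 12): d=(-4,2) inclusive
  edge (6, 12)→(4, 10): d=(-2,-2) inclusive
  edge (4, 10)→(10, 10): d=(6,0) inclusive
    (0,3)@(1, 7): e=[30,0,-18] → ·  [on edge]
    (1,4)@(3, 9): e=[18,0,-6] → ·  [on edge]
    (2,5)@(5, 11): e=[6,0,6] → #  [on edge]
    (3,5)@(7, 11): e=[2,4,6] → #
    (4,5)@(9, 11): e=[-2,8,6] → ·
    (2,6)@(5, 13): e=[-2,-4,18] → ·
    (3,6)@(7, 13): e=[-6,0,18] → ·  [on edge]
    (4,7)@(9, 15): e=[-18,0,30] → ·  [on edge]
  covered (2 px):
    · · · · · ·
    · · · · · ·
    · · · · · ·
    · · · · · ·
    · · · · · ·
    · · # # · ·
    · · · · · ·
    · · · · · ·
T1:
  2·area = 30  (B↔C swapped to make it positive)
  edge (8, 8)→(6, 4): d=(-2,-4) inclusive
  edge (6, 4)→(12, 1): d=(6,-3) inclusive
  edge (12, 1)→(8, 8): d=(-4,7) inclusive
    (4,1)@(9, 3): e=[14,3,13] → #
    (5,1)@(11, 3): e=[22,9,-1] → ·
    (3,2)@(7, 5): e=[2,9,19] → #
    (5,2)@(11, 5): e=[18,21,-9] → ·
    (3,3)@(7, 7): e=[-2,21,11] → ·
    (4,3)@(9, 7): e=[6,27,-3] → ·
  covered (3 px):
    · · · · · ·
    · · · · # ·
    · · · # # ·
    · · · · · ·
    · · · · · ·
    · · · · · ·
    · · · · · ·
    · · · · · ·
T2:
  2·area = 20
  edge (10, 2)→(0, 14): d=(-10,12) inclusive
  edge (0, 14)→(10, 0): d=(10,-14) inclusive
  edge (10, 0)→(10, 2): d=(0,2) inclusive
    (4,1)@(9, 3): e=[2,16,2] → #
    (5,1)@(11, 3): e=[-22,44,-2] → ·
    (3,2)@(7, 5): e=[6,8,6] → #
    (4,2)@(9, 5): e=[-18,36,2] → ·
    (2,3)@(5, 7): e=[10,0,10] → #  [on edge]
    (3,3)@(7, 7): e=[-14,28,6] → ·
    (2,4)@(5, 9): e=[-10,20,10] → ·
  covered (3 px):
    · · · · · ·
    · · · · # ·
    · · · # · ·
    · · # · · ·
    · · · · · ·
    · · · · · ·
    · · · · · ·
    · · · · · ·
T3:
  2·area = 96  (B↔C swapped to make it positive)
  edge (11, 10)→(0, 16): d=(-11,6) inclusive
  edge (0, 16)→(6, 4): d=(6,-12) inclusive
  edge (6, 4)→(11, 10): d=(5,6) inclusive
    (2,3)@(5, 7): e=[69,6,21] → #
    (3,3)@(7, 7): e=[57,30,9] → #
    (4,3)@(9, 7): e=[45,54,-3] → ·
    (2,4)@(5, 9): e=[47,18,31] → #
    (4,4)@(9, 9): e=[23,66,7] → #
    (5,4)@(11, 9): e=[11,90,-5] → ·
    (1,5)@(3, 11): e=[37,6,53] → #
    (5,5)@(11, 11): e=[-11,102,5] → ·
    (1,6)@(3, 13): e=[15,18,63] → #
    (3,6)@(7, 13): e=[-9,66,39] → ·
    (4,6)@(9, 13): e=[-21,90,27] → ·
    (0,7)@(1, 15): e=[5,6,85] → #
  covered (12 px):
    · · · · · ·
    · · · · · ·
    · · · · · ·
    · · # # · ·
    · · # # # ·
    · # # # # ·
    · # # · · ·
    # · · · · ·

Result: [[2,5],[3,5]]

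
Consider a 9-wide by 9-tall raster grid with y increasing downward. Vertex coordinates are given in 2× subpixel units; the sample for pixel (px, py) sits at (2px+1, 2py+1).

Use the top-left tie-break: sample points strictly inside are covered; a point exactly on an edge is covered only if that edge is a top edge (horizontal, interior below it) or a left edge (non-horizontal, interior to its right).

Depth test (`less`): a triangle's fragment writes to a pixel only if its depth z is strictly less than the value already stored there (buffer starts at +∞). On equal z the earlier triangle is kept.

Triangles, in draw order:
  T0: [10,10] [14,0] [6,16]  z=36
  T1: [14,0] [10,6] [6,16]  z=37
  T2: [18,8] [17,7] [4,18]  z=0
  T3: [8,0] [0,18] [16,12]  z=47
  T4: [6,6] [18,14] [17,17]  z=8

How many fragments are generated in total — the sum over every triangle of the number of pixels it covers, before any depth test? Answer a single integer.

T0:
  2·area = 16  (B↔C swapped to make it positive)
  edge (10, 10)→(6, 16): d=(-4,6) right/bottom  bias=-1
  edge (6, 16)→(14, 0): d=(8,-16) top-left  bias=+0
  edge (14, 0)→(10, 10): d=(-4,10) right/bottom  bias=-1
    (5,3)@(11, 7): e=[6,8,2] → #
    (6,3)@(13, 7): e=[-6,40,-18] → ·
    (5,4)@(11, 9): e=[-2,24,-6] → ·
    (4,5)@(9, 11): e=[2,8,6] → #
    (5,5)@(11, 11): e=[-10,40,-14] → ·
    (4,6)@(9, 13): e=[-6,24,-2] → ·
  covered (2 px):
    · · · · · · · · ·
    · · · · · · · · ·
    · · · · · · · · ·
    · · · · · # · · ·
    · · · · · · · · ·
    · · · · # · · · ·
    · · · · · · · · ·
    · · · · · · · · ·
    · · · · · · · · ·
T1:
  2·area = 16  (B↔C swapped to make it positive)
  edge (14, 0)→(6, 16): d=(-8,16) right/bottom  bias=-1
  edge (6, 16)→(10, 6): d=(4,-10) top-left  bias=+0
  edge (10, 6)→(14, 0): d=(4,-6) top-left  bias=+0
    (5,2)@(11, 5): e=[8,6,2] → #
    (6,2)@(13, 5): e=[-24,26,14] → ·
    (5,3)@(11, 7): e=[-8,14,10] → ·
    (4,4)@(9, 9): e=[8,2,6] → #
    (5,4)@(11, 9): e=[-24,22,18] → ·
    (4,5)@(9, 11): e=[-8,10,14] → ·
  covered (2 px):
    · · · · · · · · ·
    · · · · · · · · ·
    · · · · · # · · ·
    · · · · · · · · ·
    · · · · # · · · ·
    · · · · · · · · ·
    · · · · · · · · ·
    · · · · · · · · ·
    · · · · · · · · ·
T2:
  2·area = 24  (B↔C swapped to make it positive)
  edge (18, 8)→(4, 18): d=(-14,10) right/bottom  bias=-1
  edge (4, 18)→(17, 7): d=(13,-11) top-left  bias=+0
  edge (17, 7)→(18, 8): d=(1,1) right/bottom  bias=-1
    (5,0)@(11, 1): e=[168,-144,0] → ·  [on edge]
    (6,1)@(13, 3): e=[120,-96,0] → ·  [on edge]
    (7,2)@(15, 5): e=[72,-48,0] → ·  [on edge]
    (8,3)@(17, 7): e=[24,0,0] → ·  [on edge]
    (7,4)@(15, 9): e=[16,4,4] → #
    (8,4)@(17, 9): e=[-4,26,2] → ·
    (6,5)@(13, 11): e=[8,8,8] → #
    (7,5)@(15, 11): e=[-12,30,6] → ·
    (5,6)@(11, 13): e=[0,12,12] → ·  [on edge]
    (6,6)@(13, 13): e=[-20,34,10] → ·
  covered (2 px):
    · · · · · · · · ·
    · · · · · · · · ·
    · · · · · · · · ·
    · · · · · · · · ·
    · · · · · · · # ·
    · · · · · · # · ·
    · · · · · · · · ·
    · · · · · · · · ·
    · · · · · · · · ·
T3:
  2·area = 240  (B↔C swapped to make it positive)
  edge (8, 0)→(16, 12): d=(8,12) right/bottom  bias=-1
  edge (16, 12)→(0, 18): d=(-16,6) right/bottom  bias=-1
  edge (0, 18)→(8, 0): d=(8,-18) top-left  bias=+0
    (3,1)@(7, 3): e=[36,198,6] → #
    (4,1)@(9, 3): e=[12,186,42] → #
    (5,1)@(11, 3): e=[-12,174,78] → ·
    (3,2)@(7, 5): e=[52,166,22] → #
    (5,2)@(11, 5): e=[4,142,94] → #
    (6,2)@(13, 5): e=[-20,130,130] → ·
    (2,3)@(5, 7): e=[92,146,2] → #
    (6,3)@(13, 7): e=[-4,98,146] → ·
    (2,4)@(5, 9): e=[108,114,18] → #
    (6,4)@(13, 9): e=[12,66,162] → #
    (7,4)@(15, 9): e=[-12,54,198] → ·
    (2,5)@(5, 11): e=[124,82,34] → #
  covered (30 px):
    · · · · · · · · ·
    · · · # # · · · ·
    · · · # # # · · ·
    · · # # # # · · ·
    · · # # # # # · ·
    · · # # # # # # ·
    · # # # # # # · ·
    · # # # · · · · ·
    # · · · · · · · ·
T4:
  2·area = 44
  edge (6, 6)→(18, 14): d=(12,8) right/bottom  bias=-1
  edge (18, 14)→(17, 17): d=(-1,3) right/bottom  bias=-1
  edge (17, 17)→(6, 6): d=(-11,-11) top-left  bias=+0
    (0,0)@(1, 1): e=[-20,64,0] → ·  [on edge]
    (1,1)@(3, 3): e=[-12,56,0] → ·  [on edge]
    (2,2)@(5, 5): e=[-4,48,0] → ·  [on edge]
    (3,3)@(7, 7): e=[4,40,0] → #  [on edge]
    (4,3)@(9, 7): e=[-12,34,22] → ·
    (3,4)@(7, 9): e=[28,38,-22] → ·
    (4,4)@(9, 9): e=[12,32,0] → #  [on edge]
    (5,4)@(11, 9): e=[-4,26,22] → ·
    (4,5)@(9, 11): e=[36,30,-22] → ·
    (5,5)@(11, 11): e=[20,24,0] → #  [on edge]
    (6,5)@(13, 11): e=[4,18,22] → #
    (7,5)@(15, 11): e=[-12,12,44] → ·
    (6,6)@(13, 13): e=[28,16,0] → #  [on edge]
    (7,7)@(15, 15): e=[36,8,0] → #  [on edge]
    (8,8)@(17, 17): e=[44,0,0] → ·  [on edge]
  covered (8 px):
    · · · · · · · · ·
    · · · · · · · · ·
    · · · · · · · · ·
    · · · # · · · · ·
    · · · · # · · · ·
    · · · · · # # · ·
    · · · · · · # # ·
    · · · · · · · # #
    · · · · · · · · ·

Final: 44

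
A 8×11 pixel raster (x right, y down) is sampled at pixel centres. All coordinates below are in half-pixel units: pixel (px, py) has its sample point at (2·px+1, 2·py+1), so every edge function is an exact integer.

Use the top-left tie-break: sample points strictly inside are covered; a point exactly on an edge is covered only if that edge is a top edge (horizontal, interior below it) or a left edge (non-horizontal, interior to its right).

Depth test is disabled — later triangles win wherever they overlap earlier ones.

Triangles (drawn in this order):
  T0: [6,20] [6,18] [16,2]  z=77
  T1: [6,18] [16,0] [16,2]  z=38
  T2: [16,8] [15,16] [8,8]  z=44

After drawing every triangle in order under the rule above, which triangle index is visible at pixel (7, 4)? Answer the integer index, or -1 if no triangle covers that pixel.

T0:
  2·area = 20
  edge (6, 20)→(6, 18): d=(0,-2) top-left  bias=+0
  edge (6, 18)→(16, 2): d=(10,-16) top-left  bias=+0
  edge (16, 2)→(6, 20): d=(-10,18) right/bottom  bias=-1
    (6,3)@(13, 7): e=[14,2,4] → X
    (7,3)@(15, 7): e=[18,34,-32] → .
    (6,4)@(13, 9): e=[14,22,-16] → .
    (5,5)@(11, 11): e=[10,10,0] → .  [on edge]
    (3,8)@(7, 17): e=[2,6,12] → X
    (4,8)@(9, 17): e=[6,38,-24] → .
    (3,9)@(7, 19): e=[2,26,-8] → .
  covered (2 px):
    . . . . . . . .
    . . . . . . . .
    . . . . . . . .
    . . . . . . X .
    . . . . . . . .
    . . . . . . . .
    . . . . . . . .
    . . . . . . . .
    . . . X . . . .
    . . . . . . . .
    . . . . . . . .
T1:
  2·area = 20
  edge (6, 18)→(16, 0): d=(10,-18) top-left  bias=+0
  edge (16, 0)→(16, 2): d=(0,2) right/bottom  bias=-1
  edge (16, 2)→(6, 18): d=(-10,16) right/bottom  bias=-1
    (7,1)@(15, 3): e=[12,2,6] → X
    (7,2)@(15, 5): e=[32,2,-14] → .
    (5,4)@(11, 9): e=[0,10,10] → X  [on edge]
    (6,4)@(13, 9): e=[36,6,-22] → .
    (5,5)@(11, 11): e=[20,10,-10] → .
    (4,6)@(9, 13): e=[4,14,2] → X
    (5,6)@(11, 13): e=[40,10,-30] → .
    (4,7)@(9, 15): e=[24,14,-18] → .
  covered (3 px):
    . . . . . . . .
    . . . . . . . X
    . . . . . . . .
    . . . . . . . .
    . . . . . X . .
    . . . . . . . .
    . . . . X . . .
    . . . . . . . .
    . . . . . . . .
    . . . . . . . .
    . . . . . . . .
T2:
  2·area = 64
  edge (16, 8)→(15, 16): d=(-1,8) right/bottom  bias=-1
  edge (15, 16)→(8, 8): d=(-7,-8) top-left  bias=+0
  edge (8, 8)→(16, 8): d=(8,0) top-left  bias=+0
    (4,4)@(9, 9): e=[55,1,8] → X
    (5,4)@(11, 9): e=[39,17,8] → X
    (6,4)@(13, 9): e=[23,33,8] → X
    (7,4)@(15, 9): e=[7,49,8] → X
    (4,5)@(9, 11): e=[53,-13,24] → .
    (5,5)@(11, 11): e=[37,3,24] → X
    (5,6)@(11, 13): e=[35,-11,40] → .
    (6,6)@(13, 13): e=[19,5,40] → X
    (6,7)@(13, 15): e=[17,-9,56] → .
    (7,7)@(15, 15): e=[1,7,56] → X
    (7,8)@(15, 17): e=[-1,-7,72] → .
  covered (10 px):
    . . . . . . . .
    . . . . . . . .
    . . . . . . . .
    . . . . . . . .
    . . . . X X X X
    . . . . . X X X
    . . . . . . X X
    . . . . . . . X
    . . . . . . . .
    . . . . . . . .
    . . . . . . . .

Z-buffer (winner per pixel, '.' = empty):
  . . . . . . . .
  . . . . . . . 1
  . . . . . . . .
  . . . . . . 0 .
  . . . . 2 2 2 2
  . . . . . 2 2 2
  . . . . 1 . 2 2
  . . . . . . . 2
  . . . 0 . . . .
  . . . . . . . .
  . . . . . . . .

Result: 2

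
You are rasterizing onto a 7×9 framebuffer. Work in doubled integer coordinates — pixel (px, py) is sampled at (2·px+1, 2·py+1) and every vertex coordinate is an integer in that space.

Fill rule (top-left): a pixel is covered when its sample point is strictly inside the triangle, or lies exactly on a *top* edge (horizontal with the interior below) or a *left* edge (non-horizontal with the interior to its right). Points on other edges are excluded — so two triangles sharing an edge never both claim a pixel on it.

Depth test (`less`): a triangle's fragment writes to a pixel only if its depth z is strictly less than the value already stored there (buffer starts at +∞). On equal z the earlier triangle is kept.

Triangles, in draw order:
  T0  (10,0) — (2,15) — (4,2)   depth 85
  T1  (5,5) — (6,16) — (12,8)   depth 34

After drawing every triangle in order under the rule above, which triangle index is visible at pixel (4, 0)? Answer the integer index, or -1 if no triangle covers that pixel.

T0:
  2·area = 74
  edge (10, 0)→(2, 15): d=(-8,15) right/bottom  bias=-1
  edge (2, 15)→(4, 2): d=(2,-13) top-left  bias=+0
  edge (4, 2)→(10, 0): d=(6,-2) top-left  bias=+0
    (3,0)@(7, 1): e=[37,37,0] → #  [on edge]
    (4,0)@(9, 1): e=[7,63,4] → #
    (5,0)@(11, 1): e=[-23,89,8] → ·
    (0,1)@(1, 3): e=[111,-37,0] → ·  [on edge]
    (2,1)@(5, 3): e=[51,15,8] → #
    (4,1)@(9, 3): e=[-9,67,16] → ·
    (2,2)@(5, 5): e=[35,19,20] → #
    (4,2)@(9, 5): e=[-25,71,28] → ·
    (2,3)@(5, 7): e=[19,23,32] → #
    (3,3)@(7, 7): e=[-11,49,36] → ·
    (1,4)@(3, 9): e=[33,1,40] → #
    (3,4)@(7, 9): e=[-27,53,48] → ·
  covered (11 px):
    · · · # # · ·
    · · # # · · ·
    · · # # · · ·
    · · # · · · ·
    · # # · · · ·
    · # · · · · ·
    · # · · · · ·
    · · · · · · ·
    · · · · · · ·
T1:
  2·area = 74  (B↔C swapped to make it positive)
  edge (5, 5)→(12, 8): d=(7,3) right/bottom  bias=-1
  edge (12, 8)→(6, 16): d=(-6,8) right/bottom  bias=-1
  edge (6, 16)→(5, 5): d=(-1,-11) top-left  bias=+0
    (2,2)@(5, 5): e=[0,74,0] → ·  [on edge]
    (3,3)@(7, 7): e=[8,46,20] → #
    (4,3)@(9, 7): e=[2,30,42] → #
    (5,3)@(11, 7): e=[-4,14,64] → ·
    (3,4)@(7, 9): e=[22,34,18] → #
    (5,4)@(11, 9): e=[10,2,62] → #
    (6,4)@(13, 9): e=[4,-14,84] → ·
    (3,5)@(7, 11): e=[36,22,16] → #
    (5,5)@(11, 11): e=[24,-10,60] → ·
    (3,6)@(7, 13): e=[50,10,14] → #
    (4,6)@(9, 13): e=[44,-6,36] → ·
    (3,7)@(7, 15): e=[64,-2,12] → ·
  covered (8 px):
    · · · · · · ·
    · · · · · · ·
    · · · · · · ·
    · · · # # · ·
    · · · # # # ·
    · · · # # · ·
    · · · # · · ·
    · · · · · · ·
    · · · · · · ·

Z-buffer (winner per pixel, '.' = empty):
  . . . 0 0 . .
  . . 0 0 . . .
  . . 0 0 . . .
  . . 0 1 1 . .
  . 0 0 1 1 1 .
  . 0 . 1 1 . .
  . 0 . 1 . . .
  . . . . . . .
  . . . . . . .

Final: 0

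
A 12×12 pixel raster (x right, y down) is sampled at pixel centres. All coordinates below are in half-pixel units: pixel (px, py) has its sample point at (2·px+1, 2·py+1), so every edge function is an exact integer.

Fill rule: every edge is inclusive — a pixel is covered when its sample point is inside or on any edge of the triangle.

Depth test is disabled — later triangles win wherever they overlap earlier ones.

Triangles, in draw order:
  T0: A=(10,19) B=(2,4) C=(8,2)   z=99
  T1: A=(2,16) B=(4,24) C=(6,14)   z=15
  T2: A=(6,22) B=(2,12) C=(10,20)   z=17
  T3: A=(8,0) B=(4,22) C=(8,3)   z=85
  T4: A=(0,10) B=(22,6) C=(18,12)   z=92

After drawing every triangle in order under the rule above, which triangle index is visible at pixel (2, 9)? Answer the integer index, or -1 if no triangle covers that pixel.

T0:
  2·area = 106
  edge (10, 19)→(2, 4): d=(-8,-15) inclusive
  edge (2, 4)→(8, 2): d=(6,-2) inclusive
  edge (8, 2)→(10, 19): d=(2,17) inclusive
    (5,0)@(11, 1): e=[159,0,-53] → ·  [on edge]
    (2,1)@(5, 3): e=[53,0,53] → #  [on edge]
    (3,1)@(7, 3): e=[83,4,19] → #
    (4,1)@(9, 3): e=[113,8,-15] → ·
    (1,2)@(3, 5): e=[7,8,91] → #
    (4,2)@(9, 5): e=[97,20,-11] → ·
    (1,3)@(3, 7): e=[-9,20,95] → ·
    (2,3)@(5, 7): e=[21,24,61] → #
    (4,3)@(9, 7): e=[81,32,-7] → ·
    (2,4)@(5, 9): e=[5,36,65] → #
    (4,4)@(9, 9): e=[65,44,-3] → ·
    (2,5)@(5, 11): e=[-11,48,69] → ·
  covered (15 px):
    · · · · · · · · · · · ·
    · · # # · · · · · · · ·
    · # # # · · · · · · · ·
    · · # # · · · · · · · ·
    · · # # · · · · · · · ·
    · · · # # · · · · · · ·
    · · · # # · · · · · · ·
    · · · · # · · · · · · ·
    · · · · # · · · · · · ·
    · · · · · · · · · · · ·
    · · · · · · · · · · · ·
    · · · · · · · · · · · ·
T1:
  2·area = 36  (B↔C swapped to make it positive)
  edge (2, 16)→(6, 14): d=(4,-2) inclusive
  edge (6, 14)→(4, 24): d=(-2,10) inclusive
  edge (4, 24)→(2, 16): d=(-2,-8) inclusive
    (3,4)@(7, 9): e=[-18,0,54] → ·  [on edge]
    (2,7)@(5, 15): e=[2,8,26] → #
    (3,7)@(7, 15): e=[6,-12,42] → ·
    (1,8)@(3, 17): e=[6,24,6] → #
    (3,8)@(7, 17): e=[14,-16,38] → ·
    (1,9)@(3, 19): e=[14,20,2] → #
    (2,9)@(5, 19): e=[18,0,18] → #  [on edge]
    (3,9)@(7, 19): e=[22,-20,34] → ·
    (1,10)@(3, 21): e=[22,16,-2] → ·
    (2,10)@(5, 21): e=[26,-4,14] → ·
  covered (5 px):
    · · · · · · · · · · · ·
    · · · · · · · · · · · ·
    · · · · · · · · · · · ·
    · · · · · · · · · · · ·
    · · · · · · · · · · · ·
    · · · · · · · · · · · ·
    · · · · · · · · · · · ·
    · · # · · · · · · · · ·
    · # # · · · · · · · · ·
    · # # · · · · · · · · ·
    · · · · · · · · · · · ·
    · · · · · · · · · · · ·
T2:
  2·area = 48
  edge (6, 22)→(2, 12): d=(-4,-10) inclusive
  edge (2, 12)→(10, 20): d=(8,8) inclusive
  edge (10, 20)→(6, 22): d=(-4,2) inclusive
    (0,5)@(1, 11): e=[-6,0,54] → ·  [on edge]
    (1,6)@(3, 13): e=[6,0,42] → #  [on edge]
    (2,6)@(5, 13): e=[26,-16,38] → ·
    (1,7)@(3, 15): e=[-2,16,34] → ·
    (2,7)@(5, 15): e=[18,0,30] → #  [on edge]
    (3,7)@(7, 15): e=[38,-16,26] → ·
    (2,8)@(5, 17): e=[10,16,22] → #
    (3,8)@(7, 17): e=[30,0,18] → #  [on edge]
    (4,8)@(9, 17): e=[50,-16,14] → ·
    (2,9)@(5, 19): e=[2,32,14] → #
    (4,9)@(9, 19): e=[42,0,6] → #  [on edge]
    (5,9)@(11, 19): e=[62,-16,2] → ·
    (5,10)@(11, 21): e=[54,0,-6] → ·  [on edge]
    (6,11)@(13, 23): e=[66,0,-18] → ·  [on edge]
  covered (8 px):
    · · · · · · · · · · · ·
    · · · · · · · · · · · ·
    · · · · · · · · · · · ·
    · · · · · · · · · · · ·
    · · · · · · · · · · · ·
    · · · · · · · · · · · ·
    · # · · · · · · · · · ·
    · · # · · · · · · · · ·
    · · # # · · · · · · · ·
    · · # # # · · · · · · ·
    · · · # · · · · · · · ·
    · · · · · · · · · · · ·
T3:
  2·area = 12  (B↔C swapped to make it positive)
  edge (8, 0)→(8, 3): d=(0,3) inclusive
  edge (8, 3)→(4, 22): d=(-4,19) inclusive
  edge (4, 22)→(8, 0): d=(4,-22) inclusive
    (3,3)@(7, 7): e=[3,3,6] → #
    (4,3)@(9, 7): e=[-3,-35,50] → ·
    (3,4)@(7, 9): e=[3,-5,14] → ·
    (2,8)@(5, 17): e=[9,1,2] → #
    (3,8)@(7, 17): e=[3,-37,46] → ·
    (2,9)@(5, 19): e=[9,-7,10] → ·
  covered (2 px):
    · · · · · · · · · · · ·
    · · · · · · · · · · · ·
    · · · · · · · · · · · ·
    · · · # · · · · · · · ·
    · · · · · · · · · · · ·
    · · · · · · · · · · · ·
    · · · · · · · · · · · ·
    · · · · · · · · · · · ·
    · · # · · · · · · · · ·
    · · · · · · · · · · · ·
    · · · · · · · · · · · ·
    · · · · · · · · · · · ·
T4:
  2·area = 116
  edge (0, 10)→(22, 6): d=(22,-4) inclusive
  edge (22, 6)→(18, 12): d=(-4,6) inclusive
  edge (18, 12)→(0, 10): d=(-18,-2) inclusive
    (8,3)@(17, 7): e=[2,26,88] → #
    (9,3)@(19, 7): e=[10,14,92] → #
    (10,3)@(21, 7): e=[18,2,96] → #
    (11,3)@(23, 7): e=[26,-10,100] → ·
    (3,4)@(7, 9): e=[6,78,32] → #
    (4,4)@(9, 9): e=[14,66,36] → #
    (5,4)@(11, 9): e=[22,54,40] → #
    (6,4)@(13, 9): e=[30,42,44] → #
    (7,4)@(15, 9): e=[38,30,48] → #
    (10,4)@(21, 9): e=[62,-6,60] → ·
    (3,5)@(7, 11): e=[50,70,-4] → ·
    (4,5)@(9, 11): e=[58,58,0] → #  [on edge]
  covered (15 px):
    · · · · · · · · · · · ·
    · · · · · · · · · · · ·
    · · · · · · · · · · · ·
    · · · · · · · · # # # ·
    · · · # # # # # # # · ·
    · · · · # # # # # · · ·
    · · · · · · · · · · · ·
    · · · · · · · · · · · ·
    · · · · · · · · · · · ·
    · · · · · · · · · · · ·
    · · · · · · · · · · · ·
    · · · · · · · · · · · ·

Z-buffer (winner per pixel, '.' = empty):
  . . . . . . . . . . . .
  . . 0 0 . . . . . . . .
  . 0 0 0 . . . . . . . .
  . . 0 3 . . . . 4 4 4 .
  . . 0 4 4 4 4 4 4 4 . .
  . . . 0 4 4 4 4 4 . . .
  . 2 . 0 0 . . . . . . .
  . . 2 . 0 . . . . . . .
  . 1 3 2 0 . . . . . . .
  . 1 2 2 2 . . . . . . .
  . . . 2 . . . . . . . .
  . . . . . . . . . . . .

Answer: 2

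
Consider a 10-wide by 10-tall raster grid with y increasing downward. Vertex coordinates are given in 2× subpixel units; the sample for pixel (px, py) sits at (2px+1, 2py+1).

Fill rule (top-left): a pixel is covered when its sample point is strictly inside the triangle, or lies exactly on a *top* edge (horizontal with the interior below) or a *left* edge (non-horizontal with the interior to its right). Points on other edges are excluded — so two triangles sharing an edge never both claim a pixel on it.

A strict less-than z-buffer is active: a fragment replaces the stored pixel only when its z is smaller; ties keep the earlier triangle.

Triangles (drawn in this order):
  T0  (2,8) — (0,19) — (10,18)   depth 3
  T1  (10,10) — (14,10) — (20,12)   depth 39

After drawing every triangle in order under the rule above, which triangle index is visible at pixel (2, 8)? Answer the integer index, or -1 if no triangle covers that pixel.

T0:
  2·area = 108  (B↔C swapped to make it positive)
  edge (2, 8)→(10, 18): d=(8,10) right/bottom  bias=-1
  edge (10, 18)→(0, 19): d=(-10,1) right/bottom  bias=-1
  edge (0, 19)→(2, 8): d=(2,-11) top-left  bias=+0
    (1,5)@(3, 11): e=[14,77,17] → #
    (2,5)@(5, 11): e=[-6,75,39] → ·
    (1,6)@(3, 13): e=[30,57,21] → #
    (2,6)@(5, 13): e=[10,55,43] → #
    (3,6)@(7, 13): e=[-10,53,65] → ·
    (0,7)@(1, 15): e=[66,39,3] → #
    (3,7)@(7, 15): e=[6,33,69] → #
    (4,7)@(9, 15): e=[-14,31,91] → ·
    (0,8)@(1, 17): e=[82,19,7] → #
    (4,8)@(9, 17): e=[2,11,95] → #
    (5,8)@(11, 17): e=[-18,9,117] → ·
    (0,9)@(1, 19): e=[98,-1,11] → ·
  covered (12 px):
    · · · · · · · · · ·
    · · · · · · · · · ·
    · · · · · · · · · ·
    · · · · · · · · · ·
    · · · · · · · · · ·
    · # · · · · · · · ·
    · # # · · · · · · ·
    # # # # · · · · · ·
    # # # # # · · · · ·
    · · · · · · · · · ·
T1:
  2·area = 8
  edge (10, 10)→(14, 10): d=(4,0) top-left  bias=+0
  edge (14, 10)→(20, 12): d=(6,2) right/bottom  bias=-1
  edge (20, 12)→(10, 10): d=(-10,-2) top-left  bias=+0
    (2,3)@(5, 7): e=[-12,0,20] → ·  [on edge]
    (2,4)@(5, 9): e=[-4,12,0] → ·  [on edge]
    (5,4)@(11, 9): e=[-4,0,12] → ·  [on edge]
    (7,5)@(15, 11): e=[4,4,0] → #  [on edge]
    (8,5)@(17, 11): e=[4,0,4] → ·  [on edge]
    (7,6)@(15, 13): e=[12,16,-20] → ·
  covered (1 px):
    · · · · · · · · · ·
    · · · · · · · · · ·
    · · · · · · · · · ·
    · · · · · · · · · ·
    · · · · · · · · · ·
    · · · · · · · # · ·
    · · · · · · · · · ·
    · · · · · · · · · ·
    · · · · · · · · · ·
    · · · · · · · · · ·

Z-buffer (winner per pixel, '.' = empty):
  . . . . . . . . . .
  . . . . . . . . . .
  . . . . . . . . . .
  . . . . . . . . . .
  . . . . . . . . . .
  . 0 . . . . . 1 . .
  . 0 0 . . . . . . .
  0 0 0 0 . . . . . .
  0 0 0 0 0 . . . . .
  . . . . . . . . . .

Answer: 0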